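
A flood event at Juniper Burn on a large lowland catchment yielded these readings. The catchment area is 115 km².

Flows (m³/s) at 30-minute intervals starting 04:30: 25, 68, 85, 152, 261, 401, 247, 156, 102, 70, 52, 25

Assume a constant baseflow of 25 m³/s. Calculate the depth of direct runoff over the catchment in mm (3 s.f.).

d ≈ 21.0 mm

Direct runoff: 0.0, 43.0, 60.0, 127.0, 236.0, 376.0, 222.0, 131.0, 77.0, 45.0, 27.0, 0.0 m³/s; ΣQ_DR = 1344 m³/s.
V = ΣQ_DR · Δt = 1344 × 1800 s = 2.419 × 10^6 m³.
Over A = 115 km², depth = V / A = 21.0 mm.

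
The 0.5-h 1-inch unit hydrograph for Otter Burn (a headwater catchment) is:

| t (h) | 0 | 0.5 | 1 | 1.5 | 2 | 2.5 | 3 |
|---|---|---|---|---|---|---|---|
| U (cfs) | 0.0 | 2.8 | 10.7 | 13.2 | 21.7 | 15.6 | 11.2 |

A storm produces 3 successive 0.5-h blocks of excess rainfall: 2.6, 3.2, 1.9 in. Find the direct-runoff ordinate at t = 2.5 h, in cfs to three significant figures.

By discrete convolution, Q_j = Σ (P_i / 1 in) · U_{j−i}.
At t = 2.5 h (j=5): Q = (2.6/1)·15.6 + (3.2/1)·21.7 + (1.9/1)·13.2 = 135 cfs.

Q ≈ 135 cfs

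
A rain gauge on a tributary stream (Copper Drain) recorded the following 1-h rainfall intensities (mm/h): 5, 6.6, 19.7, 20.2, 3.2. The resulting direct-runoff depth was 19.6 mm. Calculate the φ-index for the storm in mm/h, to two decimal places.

Only the 2 blocks with intensity above φ contribute runoff: 19.7, 20.2 mm/h.
Σ(I−φ)·Δt = d  ⇒  (19.7+20.2 − 2φ)·1 = 19.6
φ = (39.90 − 19.6/1) / 2 = 10.15 mm/h.

φ ≈ 10.15 mm/h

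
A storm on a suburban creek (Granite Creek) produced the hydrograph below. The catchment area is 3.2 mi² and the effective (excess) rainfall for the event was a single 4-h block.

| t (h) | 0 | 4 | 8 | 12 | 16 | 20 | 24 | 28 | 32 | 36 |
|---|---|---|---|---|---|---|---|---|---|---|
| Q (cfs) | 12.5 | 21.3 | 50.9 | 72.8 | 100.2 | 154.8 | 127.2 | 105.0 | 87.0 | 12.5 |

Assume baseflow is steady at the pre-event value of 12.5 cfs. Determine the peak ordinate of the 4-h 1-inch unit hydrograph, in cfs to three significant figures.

U_p ≈ 119 cfs

Direct runoff: 0.0, 8.8, 38.4, 60.3, 87.7, 142.3, 114.7, 92.5, 74.5, 0.0 cfs; ΣQ_DR = 619.2 cfs, peak = 142.3 cfs.
Runoff depth d = ΣQ_DR·Δt / A = 619.2 × 14400 / (3.2 mi²) = 1.199 in.
The 1-inch UH is the DRH scaled by (1 in)/d, so U_p = 142.3 × 1/1.199 = 119 cfs.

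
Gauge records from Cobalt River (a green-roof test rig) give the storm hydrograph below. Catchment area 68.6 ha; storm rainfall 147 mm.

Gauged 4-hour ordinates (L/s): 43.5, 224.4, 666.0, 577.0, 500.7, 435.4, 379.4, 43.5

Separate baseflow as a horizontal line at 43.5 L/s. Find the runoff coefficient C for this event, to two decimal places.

ΣQ_DR = 2522 L/s; V = ΣQ_DR·Δt = 3.632 × 10^7 L.
Runoff depth d = V / A = 52.94 mm.
C = d / P = 52.94 / 147 = 0.36.

C ≈ 0.36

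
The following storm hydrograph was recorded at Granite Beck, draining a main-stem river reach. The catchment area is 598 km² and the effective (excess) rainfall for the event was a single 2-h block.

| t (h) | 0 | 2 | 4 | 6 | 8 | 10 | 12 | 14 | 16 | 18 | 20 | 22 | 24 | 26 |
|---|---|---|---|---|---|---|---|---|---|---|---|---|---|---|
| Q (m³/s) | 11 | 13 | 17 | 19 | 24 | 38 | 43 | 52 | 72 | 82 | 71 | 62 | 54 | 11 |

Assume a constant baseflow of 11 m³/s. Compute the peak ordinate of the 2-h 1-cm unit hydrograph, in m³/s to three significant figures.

Direct runoff: 0.0, 2.0, 6.0, 8.0, 13.0, 27.0, 32.0, 41.0, 61.0, 71.0, 60.0, 51.0, 43.0, 0.0 m³/s; ΣQ_DR = 415.0 m³/s, peak = 71.0 m³/s.
Runoff depth d = ΣQ_DR·Δt / A = 415.0 × 7200 / (598 km²) = 4.997 mm.
The 1-cm UH is the DRH scaled by (10 mm)/d, so U_p = 71.0 × 10/4.997 = 142 m³/s.

U_p ≈ 142 m³/s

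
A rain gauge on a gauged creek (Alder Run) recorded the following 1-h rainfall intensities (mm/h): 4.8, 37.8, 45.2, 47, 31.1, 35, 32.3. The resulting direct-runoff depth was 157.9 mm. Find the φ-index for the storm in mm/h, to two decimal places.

φ ≈ 11.75 mm/h

Only the 6 blocks with intensity above φ contribute runoff: 37.8, 45.2, 47, 31.1, 35, 32.3 mm/h.
Σ(I−φ)·Δt = d  ⇒  (37.8+45.2+47+31.1+35+32.3 − 6φ)·1 = 157.9
φ = (228.4 − 157.9/1) / 6 = 11.75 mm/h.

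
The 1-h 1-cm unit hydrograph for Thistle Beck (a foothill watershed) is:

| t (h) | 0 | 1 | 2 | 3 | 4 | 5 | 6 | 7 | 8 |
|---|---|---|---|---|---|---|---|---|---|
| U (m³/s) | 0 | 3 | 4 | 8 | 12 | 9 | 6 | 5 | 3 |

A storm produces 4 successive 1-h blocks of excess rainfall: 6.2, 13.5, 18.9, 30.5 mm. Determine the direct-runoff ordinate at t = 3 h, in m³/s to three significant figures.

By discrete convolution, Q_j = Σ (P_i / 10 mm) · U_{j−i}.
At t = 3 h (j=3): Q = (6.2/10)·8 + (13.5/10)·4 + (18.9/10)·3 + (30.5/10)·0 = 16.0 m³/s.

Q ≈ 16.0 m³/s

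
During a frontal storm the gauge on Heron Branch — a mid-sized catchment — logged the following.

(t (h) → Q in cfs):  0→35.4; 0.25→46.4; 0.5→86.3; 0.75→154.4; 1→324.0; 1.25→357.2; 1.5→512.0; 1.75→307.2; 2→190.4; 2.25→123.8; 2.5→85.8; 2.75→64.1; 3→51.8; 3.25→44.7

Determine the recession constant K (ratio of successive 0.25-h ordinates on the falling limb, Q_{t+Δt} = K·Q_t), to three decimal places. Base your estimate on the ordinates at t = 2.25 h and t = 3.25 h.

K ≈ 0.775

Using the recession-limb readings at t = 2.25 h and t = 3.25 h: Q falls from 123.8 to 44.7 cfs over 4 intervals.
K = (Q₂/Q₁)^(1/4) = (44.7/123.8)^(1/4) = 0.775.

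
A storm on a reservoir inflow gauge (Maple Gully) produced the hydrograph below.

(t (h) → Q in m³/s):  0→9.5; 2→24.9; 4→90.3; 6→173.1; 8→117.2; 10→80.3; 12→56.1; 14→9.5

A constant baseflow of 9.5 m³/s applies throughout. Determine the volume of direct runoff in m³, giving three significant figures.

Direct-runoff ordinates (Q − Q_b): 0.0, 15.4, 80.8, 163.6, 107.7, 70.8, 46.6, 0.0 m³/s.
ΣQ_DR = 484.9 m³/s.
With Δt = 2 h = 7200 s, V = ΣQ_DR · Δt = 484.9 × 7200 = 3.49 × 10^6 m³.

V ≈ 3.49 × 10^6 m³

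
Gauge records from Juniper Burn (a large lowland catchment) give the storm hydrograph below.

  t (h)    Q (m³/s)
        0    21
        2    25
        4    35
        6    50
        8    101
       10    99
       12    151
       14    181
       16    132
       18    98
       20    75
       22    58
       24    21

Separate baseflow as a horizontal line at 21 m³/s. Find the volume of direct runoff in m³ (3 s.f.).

Direct-runoff ordinates (Q − Q_b): 0.0, 4.0, 14.0, 29.0, 80.0, 78.0, 130.0, 160.0, 111.0, 77.0, 54.0, 37.0, 0.0 m³/s.
ΣQ_DR = 774.0 m³/s.
With Δt = 2 h = 7200 s, V = ΣQ_DR · Δt = 774.0 × 7200 = 5.57 × 10^6 m³.

V ≈ 5.57 × 10^6 m³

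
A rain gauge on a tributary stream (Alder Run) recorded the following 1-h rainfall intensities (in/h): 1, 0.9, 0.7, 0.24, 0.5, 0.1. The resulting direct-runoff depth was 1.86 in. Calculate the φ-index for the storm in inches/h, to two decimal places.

φ ≈ 0.31 in/h

Only the 4 blocks with intensity above φ contribute runoff: 1, 0.9, 0.7, 0.5 in/h.
Σ(I−φ)·Δt = d  ⇒  (1+0.9+0.7+0.5 − 4φ)·1 = 1.86
φ = (3.100 − 1.86/1) / 4 = 0.31 in/h.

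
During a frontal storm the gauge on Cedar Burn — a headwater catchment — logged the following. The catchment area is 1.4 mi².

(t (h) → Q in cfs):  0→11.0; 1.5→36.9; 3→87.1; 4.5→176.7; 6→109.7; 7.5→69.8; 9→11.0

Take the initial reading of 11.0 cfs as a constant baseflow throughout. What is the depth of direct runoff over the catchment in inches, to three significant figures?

Direct runoff: 0.0, 25.9, 76.1, 165.7, 98.7, 58.8, 0.0 cfs; ΣQ_DR = 425.2 cfs.
V = ΣQ_DR · Δt = 425.2 × 5400 s = 2.296 × 10^6 ft³.
Over A = 1.4 mi², depth = V / A = 0.706 in.

d ≈ 0.706 in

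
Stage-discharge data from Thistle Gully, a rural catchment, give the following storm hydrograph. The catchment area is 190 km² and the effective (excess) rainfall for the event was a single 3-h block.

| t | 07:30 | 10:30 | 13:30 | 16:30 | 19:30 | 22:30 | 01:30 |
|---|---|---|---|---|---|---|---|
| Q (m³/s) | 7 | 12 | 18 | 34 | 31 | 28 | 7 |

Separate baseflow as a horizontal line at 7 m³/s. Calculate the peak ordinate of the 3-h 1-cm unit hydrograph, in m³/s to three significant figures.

Direct runoff: 0.0, 5.0, 11.0, 27.0, 24.0, 21.0, 0.0 m³/s; ΣQ_DR = 88.00 m³/s, peak = 27.0 m³/s.
Runoff depth d = ΣQ_DR·Δt / A = 88.00 × 10800 / (190 km²) = 5.002 mm.
The 1-cm UH is the DRH scaled by (10 mm)/d, so U_p = 27.0 × 10/5.002 = 54.0 m³/s.

U_p ≈ 54.0 m³/s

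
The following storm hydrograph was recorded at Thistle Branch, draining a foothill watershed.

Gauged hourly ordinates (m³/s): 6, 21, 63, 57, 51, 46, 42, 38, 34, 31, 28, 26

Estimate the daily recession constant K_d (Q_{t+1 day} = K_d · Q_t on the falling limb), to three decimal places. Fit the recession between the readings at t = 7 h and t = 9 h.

K_d ≈ 0.087

Between t = 7 h and t = 9 h the flow falls from 38 to 31 m³/s over 2×1 h = 2 h.
Per-interval ratio K = (31/38)^(1/2) = 0.9032; K_d = K^(24/1) = 0.087.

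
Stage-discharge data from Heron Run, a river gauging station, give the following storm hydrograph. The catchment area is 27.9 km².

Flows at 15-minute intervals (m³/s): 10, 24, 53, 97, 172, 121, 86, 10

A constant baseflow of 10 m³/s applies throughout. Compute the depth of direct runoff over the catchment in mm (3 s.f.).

Direct runoff: 0.0, 14.0, 43.0, 87.0, 162.0, 111.0, 76.0, 0.0 m³/s; ΣQ_DR = 493.0 m³/s.
V = ΣQ_DR · Δt = 493.0 × 900 s = 4.437 × 10^5 m³.
Over A = 27.9 km², depth = V / A = 15.9 mm.

d ≈ 15.9 mm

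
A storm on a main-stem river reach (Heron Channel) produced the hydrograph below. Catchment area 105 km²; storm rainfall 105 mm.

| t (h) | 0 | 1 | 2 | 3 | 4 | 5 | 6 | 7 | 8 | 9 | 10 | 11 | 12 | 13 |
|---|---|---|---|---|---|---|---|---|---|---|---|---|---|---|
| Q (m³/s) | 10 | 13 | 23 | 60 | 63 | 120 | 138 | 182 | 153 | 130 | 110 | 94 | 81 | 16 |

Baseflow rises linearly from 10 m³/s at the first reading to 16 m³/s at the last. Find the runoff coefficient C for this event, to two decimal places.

C ≈ 0.33

ΣQ_DR = 1011 m³/s; V = ΣQ_DR·Δt = 3.640 × 10^6 m³.
Runoff depth d = V / A = 34.66 mm.
C = d / P = 34.66 / 105 = 0.33.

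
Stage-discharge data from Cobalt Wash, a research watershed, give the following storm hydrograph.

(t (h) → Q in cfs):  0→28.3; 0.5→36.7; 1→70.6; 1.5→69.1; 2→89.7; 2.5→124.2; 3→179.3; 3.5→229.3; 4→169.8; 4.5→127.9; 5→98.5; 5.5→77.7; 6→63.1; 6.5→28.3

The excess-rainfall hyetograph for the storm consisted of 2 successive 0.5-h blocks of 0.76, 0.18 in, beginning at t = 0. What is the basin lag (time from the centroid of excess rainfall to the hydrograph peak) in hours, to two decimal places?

t_L ≈ 3.15 h

Centroid of excess rainfall: t_c = Σ P_i·t̄_i / ΣP_i = 0.3457 h (block centres at 0.25, 0.75 h).
Hydrograph peak occurs at t = 3.5 h, so basin lag t_L = 3.5 − 0.3457 = 3.15 h.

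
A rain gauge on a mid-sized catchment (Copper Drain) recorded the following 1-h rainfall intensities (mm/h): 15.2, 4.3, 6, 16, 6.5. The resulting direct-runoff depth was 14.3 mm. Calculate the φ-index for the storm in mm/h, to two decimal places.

Only the 2 blocks with intensity above φ contribute runoff: 15.2, 16 mm/h.
Σ(I−φ)·Δt = d  ⇒  (15.2+16 − 2φ)·1 = 14.3
φ = (31.20 − 14.3/1) / 2 = 8.45 mm/h.

φ ≈ 8.45 mm/h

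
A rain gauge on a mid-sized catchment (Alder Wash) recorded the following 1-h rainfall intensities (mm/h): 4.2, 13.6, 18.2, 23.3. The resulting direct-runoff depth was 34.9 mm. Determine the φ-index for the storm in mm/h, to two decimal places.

φ ≈ 6.73 mm/h

Only the 3 blocks with intensity above φ contribute runoff: 13.6, 18.2, 23.3 mm/h.
Σ(I−φ)·Δt = d  ⇒  (13.6+18.2+23.3 − 3φ)·1 = 34.9
φ = (55.10 − 34.9/1) / 3 = 6.73 mm/h.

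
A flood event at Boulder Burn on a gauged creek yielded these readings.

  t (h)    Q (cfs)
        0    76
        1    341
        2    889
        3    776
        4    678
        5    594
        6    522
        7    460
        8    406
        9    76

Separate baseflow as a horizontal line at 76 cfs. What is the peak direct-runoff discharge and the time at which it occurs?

Subtracting baseflow gives direct-runoff ordinates: 0.0, 265.0, 813.0, 700.0, 602.0, 518.0, 446.0, 384.0, 330.0, 0.0 cfs.
The maximum is 813.0 cfs, occurring at the reading for t = 2 h.

Q_p = 813.0 cfs at t = 2 h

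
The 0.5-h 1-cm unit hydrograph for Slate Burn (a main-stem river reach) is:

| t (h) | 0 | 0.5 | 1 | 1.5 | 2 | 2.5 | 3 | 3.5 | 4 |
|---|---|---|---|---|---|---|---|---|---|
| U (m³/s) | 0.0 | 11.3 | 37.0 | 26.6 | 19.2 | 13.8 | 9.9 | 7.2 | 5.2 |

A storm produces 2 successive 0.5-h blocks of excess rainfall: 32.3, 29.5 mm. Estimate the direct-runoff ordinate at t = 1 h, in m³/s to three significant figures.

By discrete convolution, Q_j = Σ (P_i / 10 mm) · U_{j−i}.
At t = 1 h (j=2): Q = (32.3/10)·37.0 + (29.5/10)·11.3 = 153 m³/s.

Q ≈ 153 m³/s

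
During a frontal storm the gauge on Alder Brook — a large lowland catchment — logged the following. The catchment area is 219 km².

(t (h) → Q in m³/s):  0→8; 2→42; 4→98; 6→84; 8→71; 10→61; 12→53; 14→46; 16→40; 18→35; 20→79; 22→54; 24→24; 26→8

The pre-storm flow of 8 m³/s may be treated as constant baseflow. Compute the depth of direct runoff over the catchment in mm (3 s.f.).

Direct runoff: 0.0, 34.0, 90.0, 76.0, 63.0, 53.0, 45.0, 38.0, 32.0, 27.0, 71.0, 46.0, 16.0, 0.0 m³/s; ΣQ_DR = 591.0 m³/s.
V = ΣQ_DR · Δt = 591.0 × 7200 s = 4.255 × 10^6 m³.
Over A = 219 km², depth = V / A = 19.4 mm.

d ≈ 19.4 mm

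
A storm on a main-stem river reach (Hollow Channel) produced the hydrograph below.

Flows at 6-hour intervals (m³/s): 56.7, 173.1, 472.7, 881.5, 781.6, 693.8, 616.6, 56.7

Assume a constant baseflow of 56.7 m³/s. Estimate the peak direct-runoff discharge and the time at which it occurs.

Q_p = 824.8 m³/s at t = 18 h

Subtracting baseflow gives direct-runoff ordinates: 0.0, 116.4, 416.0, 824.8, 724.9, 637.1, 559.9, 0.0 m³/s.
The maximum is 824.8 m³/s, occurring at the reading for t = 18 h.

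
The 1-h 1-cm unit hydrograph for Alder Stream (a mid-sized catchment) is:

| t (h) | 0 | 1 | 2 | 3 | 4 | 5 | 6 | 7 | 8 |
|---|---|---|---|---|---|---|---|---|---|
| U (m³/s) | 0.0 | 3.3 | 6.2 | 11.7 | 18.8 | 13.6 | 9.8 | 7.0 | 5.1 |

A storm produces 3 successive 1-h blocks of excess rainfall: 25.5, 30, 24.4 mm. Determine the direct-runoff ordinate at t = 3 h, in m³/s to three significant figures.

By discrete convolution, Q_j = Σ (P_i / 10 mm) · U_{j−i}.
At t = 3 h (j=3): Q = (25.5/10)·11.7 + (30/10)·6.2 + (24.4/10)·3.3 = 56.5 m³/s.

Q ≈ 56.5 m³/s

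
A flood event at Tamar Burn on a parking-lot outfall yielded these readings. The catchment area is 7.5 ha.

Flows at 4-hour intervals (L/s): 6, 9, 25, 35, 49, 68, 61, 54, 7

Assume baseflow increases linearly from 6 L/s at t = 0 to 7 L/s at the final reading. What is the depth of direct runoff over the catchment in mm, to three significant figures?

d ≈ 49.1 mm

Direct runoff: 0.00, 2.88, 18.75, 28.62, 42.50, 61.38, 54.25, 47.12, 0.00 L/s; ΣQ_DR = 255.5 L/s.
V = ΣQ_DR · Δt = 255.5 × 14400 s = 3.679 × 10^6 L.
Over A = 7.5 ha, depth = V / A = 49.1 mm.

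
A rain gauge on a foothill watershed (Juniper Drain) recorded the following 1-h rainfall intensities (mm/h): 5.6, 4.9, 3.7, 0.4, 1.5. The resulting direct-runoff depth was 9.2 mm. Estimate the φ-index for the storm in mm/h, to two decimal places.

Only the 3 blocks with intensity above φ contribute runoff: 5.6, 4.9, 3.7 mm/h.
Σ(I−φ)·Δt = d  ⇒  (5.6+4.9+3.7 − 3φ)·1 = 9.2
φ = (14.20 − 9.2/1) / 3 = 1.67 mm/h.

φ ≈ 1.67 mm/h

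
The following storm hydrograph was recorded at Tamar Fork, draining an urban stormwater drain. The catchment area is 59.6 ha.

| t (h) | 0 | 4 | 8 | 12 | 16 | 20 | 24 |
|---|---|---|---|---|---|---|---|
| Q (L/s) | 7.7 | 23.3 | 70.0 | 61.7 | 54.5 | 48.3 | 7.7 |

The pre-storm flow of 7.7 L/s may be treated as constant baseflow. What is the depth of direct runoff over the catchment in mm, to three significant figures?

Direct runoff: 0.0, 15.6, 62.3, 54.0, 46.8, 40.6, 0.0 L/s; ΣQ_DR = 219.3 L/s.
V = ΣQ_DR · Δt = 219.3 × 14400 s = 3.158 × 10^6 L.
Over A = 59.6 ha, depth = V / A = 5.30 mm.

d ≈ 5.30 mm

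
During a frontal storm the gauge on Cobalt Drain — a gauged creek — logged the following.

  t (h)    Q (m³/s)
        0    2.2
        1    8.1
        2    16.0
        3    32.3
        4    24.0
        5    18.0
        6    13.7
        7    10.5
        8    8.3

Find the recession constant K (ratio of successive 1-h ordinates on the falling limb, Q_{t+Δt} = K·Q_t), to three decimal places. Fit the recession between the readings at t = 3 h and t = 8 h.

Using the recession-limb readings at t = 3 h and t = 8 h: Q falls from 32.3 to 8.3 m³/s over 5 intervals.
K = (Q₂/Q₁)^(1/5) = (8.3/32.3)^(1/5) = 0.762.

K ≈ 0.762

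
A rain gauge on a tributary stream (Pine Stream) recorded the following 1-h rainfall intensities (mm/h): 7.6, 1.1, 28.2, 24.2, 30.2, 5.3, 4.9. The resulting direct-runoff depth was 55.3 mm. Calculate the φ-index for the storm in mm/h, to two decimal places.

φ ≈ 9.10 mm/h

Only the 3 blocks with intensity above φ contribute runoff: 28.2, 24.2, 30.2 mm/h.
Σ(I−φ)·Δt = d  ⇒  (28.2+24.2+30.2 − 3φ)·1 = 55.3
φ = (82.60 − 55.3/1) / 3 = 9.10 mm/h.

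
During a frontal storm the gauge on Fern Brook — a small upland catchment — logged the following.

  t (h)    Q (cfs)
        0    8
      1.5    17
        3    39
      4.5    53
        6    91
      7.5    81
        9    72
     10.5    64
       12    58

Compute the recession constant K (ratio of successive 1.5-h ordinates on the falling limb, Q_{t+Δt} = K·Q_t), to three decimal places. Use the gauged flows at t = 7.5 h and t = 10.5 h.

K ≈ 0.889

Using the recession-limb readings at t = 7.5 h and t = 10.5 h: Q falls from 81 to 64 cfs over 2 intervals.
K = (Q₂/Q₁)^(1/2) = (64/81)^(1/2) = 0.889.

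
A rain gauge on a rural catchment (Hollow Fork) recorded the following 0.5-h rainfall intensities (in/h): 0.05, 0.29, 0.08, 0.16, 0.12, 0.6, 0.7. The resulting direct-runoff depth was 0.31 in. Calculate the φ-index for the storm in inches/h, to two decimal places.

Only the 2 blocks with intensity above φ contribute runoff: 0.6, 0.7 in/h.
Σ(I−φ)·Δt = d  ⇒  (0.6+0.7 − 2φ)·0.5 = 0.31
φ = (1.300 − 0.31/0.5) / 2 = 0.34 in/h.

φ ≈ 0.34 in/h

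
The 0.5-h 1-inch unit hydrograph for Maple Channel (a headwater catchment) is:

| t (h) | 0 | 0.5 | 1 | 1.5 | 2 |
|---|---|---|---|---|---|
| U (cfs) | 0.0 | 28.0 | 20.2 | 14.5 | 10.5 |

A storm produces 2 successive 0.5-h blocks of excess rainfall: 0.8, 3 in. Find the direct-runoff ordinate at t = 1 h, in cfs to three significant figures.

By discrete convolution, Q_j = Σ (P_i / 1 in) · U_{j−i}.
At t = 1 h (j=2): Q = (0.8/1)·20.2 + (3/1)·28.0 = 100 cfs.

Q ≈ 100 cfs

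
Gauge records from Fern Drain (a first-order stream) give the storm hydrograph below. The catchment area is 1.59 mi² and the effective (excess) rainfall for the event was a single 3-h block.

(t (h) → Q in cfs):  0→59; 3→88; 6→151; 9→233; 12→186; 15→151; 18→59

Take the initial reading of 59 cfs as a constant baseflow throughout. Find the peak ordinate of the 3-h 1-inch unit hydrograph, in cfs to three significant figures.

U_p ≈ 116 cfs

Direct runoff: 0.0, 29.0, 92.0, 174.0, 127.0, 92.0, 0.0 cfs; ΣQ_DR = 514.0 cfs, peak = 174.0 cfs.
Runoff depth d = ΣQ_DR·Δt / A = 514.0 × 10800 / (1.59 mi²) = 1.503 in.
The 1-inch UH is the DRH scaled by (1 in)/d, so U_p = 174.0 × 1/1.503 = 116 cfs.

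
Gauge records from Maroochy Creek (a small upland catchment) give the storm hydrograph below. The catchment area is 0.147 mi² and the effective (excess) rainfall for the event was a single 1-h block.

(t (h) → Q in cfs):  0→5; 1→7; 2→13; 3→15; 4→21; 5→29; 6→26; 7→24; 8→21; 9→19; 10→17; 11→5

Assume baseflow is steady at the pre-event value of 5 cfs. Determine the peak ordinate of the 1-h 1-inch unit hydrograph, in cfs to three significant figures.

Direct runoff: 0.0, 2.0, 8.0, 10.0, 16.0, 24.0, 21.0, 19.0, 16.0, 14.0, 12.0, 0.0 cfs; ΣQ_DR = 142.0 cfs, peak = 24.0 cfs.
Runoff depth d = ΣQ_DR·Δt / A = 142.0 × 3600 / (0.147 mi²) = 1.497 in.
The 1-inch UH is the DRH scaled by (1 in)/d, so U_p = 24.0 × 1/1.497 = 16.0 cfs.

U_p ≈ 16.0 cfs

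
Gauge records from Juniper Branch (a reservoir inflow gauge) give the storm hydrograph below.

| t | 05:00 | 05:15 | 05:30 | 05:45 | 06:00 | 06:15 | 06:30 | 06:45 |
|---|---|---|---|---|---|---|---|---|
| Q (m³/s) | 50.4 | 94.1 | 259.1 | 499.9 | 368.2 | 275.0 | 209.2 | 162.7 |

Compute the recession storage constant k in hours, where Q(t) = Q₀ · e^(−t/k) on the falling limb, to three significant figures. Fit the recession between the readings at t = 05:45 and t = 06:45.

On the falling limb, Q drops from 499.9 to 162.7 m³/s between t = 05:45 and t = 06:45 (Δt = 1 h).
k = −Δt / ln(Q₂/Q₁) = −1 / ln(162.7/499.9) = 0.891 h.

k ≈ 0.891 h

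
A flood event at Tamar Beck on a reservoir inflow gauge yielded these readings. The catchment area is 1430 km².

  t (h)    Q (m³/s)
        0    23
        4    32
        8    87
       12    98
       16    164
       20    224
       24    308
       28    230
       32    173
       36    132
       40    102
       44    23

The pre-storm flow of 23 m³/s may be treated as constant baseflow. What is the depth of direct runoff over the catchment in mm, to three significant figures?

Direct runoff: 0.0, 9.0, 64.0, 75.0, 141.0, 201.0, 285.0, 207.0, 150.0, 109.0, 79.0, 0.0 m³/s; ΣQ_DR = 1320 m³/s.
V = ΣQ_DR · Δt = 1320 × 14400 s = 1.901 × 10^7 m³.
Over A = 1430 km², depth = V / A = 13.3 mm.

d ≈ 13.3 mm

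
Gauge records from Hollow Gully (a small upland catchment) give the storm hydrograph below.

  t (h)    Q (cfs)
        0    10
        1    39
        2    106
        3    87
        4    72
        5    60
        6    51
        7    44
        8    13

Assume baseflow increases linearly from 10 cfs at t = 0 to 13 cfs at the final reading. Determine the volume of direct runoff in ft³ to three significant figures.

V ≈ 1.36 × 10^6 ft³

Direct-runoff ordinates (Q − Q_b): 0.00, 28.62, 95.25, 75.88, 60.50, 48.12, 38.75, 31.38, 0.00 cfs.
ΣQ_DR = 378.5 cfs.
With Δt = 1 h = 3600 s, V = ΣQ_DR · Δt = 378.5 × 3600 = 1.36 × 10^6 ft³.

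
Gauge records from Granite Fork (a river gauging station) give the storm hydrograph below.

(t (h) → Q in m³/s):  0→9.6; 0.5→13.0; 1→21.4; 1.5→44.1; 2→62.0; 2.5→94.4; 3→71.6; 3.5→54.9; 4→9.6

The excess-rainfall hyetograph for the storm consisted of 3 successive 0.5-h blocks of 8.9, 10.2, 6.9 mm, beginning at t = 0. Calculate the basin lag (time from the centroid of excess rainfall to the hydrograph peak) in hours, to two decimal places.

t_L ≈ 1.79 h

Centroid of excess rainfall: t_c = Σ P_i·t̄_i / ΣP_i = 0.7115 h (block centres at 0.25, 0.75, 1.25 h).
Hydrograph peak occurs at t = 2.5 h, so basin lag t_L = 2.5 − 0.7115 = 1.79 h.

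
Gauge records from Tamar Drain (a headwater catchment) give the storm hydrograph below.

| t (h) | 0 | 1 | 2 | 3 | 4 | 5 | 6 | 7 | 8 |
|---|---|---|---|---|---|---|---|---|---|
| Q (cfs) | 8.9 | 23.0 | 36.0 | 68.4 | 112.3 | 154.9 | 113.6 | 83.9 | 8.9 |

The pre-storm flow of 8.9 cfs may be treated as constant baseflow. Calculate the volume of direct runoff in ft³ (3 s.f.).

Direct-runoff ordinates (Q − Q_b): 0.0, 14.1, 27.1, 59.5, 103.4, 146.0, 104.7, 75.0, 0.0 cfs.
ΣQ_DR = 529.8 cfs.
With Δt = 1 h = 3600 s, V = ΣQ_DR · Δt = 529.8 × 3600 = 1.91 × 10^6 ft³.

V ≈ 1.91 × 10^6 ft³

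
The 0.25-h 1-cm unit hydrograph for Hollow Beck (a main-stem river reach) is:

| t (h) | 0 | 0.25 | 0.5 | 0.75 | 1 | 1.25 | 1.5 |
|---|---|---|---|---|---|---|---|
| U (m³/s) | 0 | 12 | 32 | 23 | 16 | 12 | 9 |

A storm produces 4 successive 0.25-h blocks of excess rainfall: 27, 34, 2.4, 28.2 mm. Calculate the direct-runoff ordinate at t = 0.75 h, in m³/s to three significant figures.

By discrete convolution, Q_j = Σ (P_i / 10 mm) · U_{j−i}.
At t = 0.75 h (j=3): Q = (27/10)·23 + (34/10)·32 + (2.4/10)·12 + (28.2/10)·0 = 174 m³/s.

Q ≈ 174 m³/s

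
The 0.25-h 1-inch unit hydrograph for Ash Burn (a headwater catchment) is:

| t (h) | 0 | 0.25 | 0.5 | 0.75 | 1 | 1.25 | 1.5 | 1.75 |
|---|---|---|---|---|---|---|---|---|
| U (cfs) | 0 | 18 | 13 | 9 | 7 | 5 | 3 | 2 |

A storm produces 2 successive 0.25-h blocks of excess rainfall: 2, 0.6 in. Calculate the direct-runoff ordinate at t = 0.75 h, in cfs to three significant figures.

Q ≈ 25.8 cfs

By discrete convolution, Q_j = Σ (P_i / 1 in) · U_{j−i}.
At t = 0.75 h (j=3): Q = (2/1)·9 + (0.6/1)·13 = 25.8 cfs.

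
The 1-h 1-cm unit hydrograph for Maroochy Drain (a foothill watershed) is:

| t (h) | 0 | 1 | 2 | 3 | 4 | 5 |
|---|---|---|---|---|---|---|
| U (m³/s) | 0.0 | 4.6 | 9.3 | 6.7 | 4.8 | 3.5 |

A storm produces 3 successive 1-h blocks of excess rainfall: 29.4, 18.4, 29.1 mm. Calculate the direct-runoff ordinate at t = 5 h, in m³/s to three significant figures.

Q ≈ 38.6 m³/s

By discrete convolution, Q_j = Σ (P_i / 10 mm) · U_{j−i}.
At t = 5 h (j=5): Q = (29.4/10)·3.5 + (18.4/10)·4.8 + (29.1/10)·6.7 = 38.6 m³/s.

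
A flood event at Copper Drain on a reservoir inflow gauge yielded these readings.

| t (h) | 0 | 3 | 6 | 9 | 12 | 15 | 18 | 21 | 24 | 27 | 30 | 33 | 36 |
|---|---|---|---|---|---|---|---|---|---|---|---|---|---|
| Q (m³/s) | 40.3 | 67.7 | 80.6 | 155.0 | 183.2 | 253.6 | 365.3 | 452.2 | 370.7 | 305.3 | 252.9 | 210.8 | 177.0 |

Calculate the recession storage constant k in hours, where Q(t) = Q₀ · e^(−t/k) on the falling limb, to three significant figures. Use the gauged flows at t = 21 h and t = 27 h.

On the falling limb, Q drops from 452.2 to 305.3 m³/s between t = 21 h and t = 27 h (Δt = 6 h).
k = −Δt / ln(Q₂/Q₁) = −6 / ln(305.3/452.2) = 15.3 h.

k ≈ 15.3 h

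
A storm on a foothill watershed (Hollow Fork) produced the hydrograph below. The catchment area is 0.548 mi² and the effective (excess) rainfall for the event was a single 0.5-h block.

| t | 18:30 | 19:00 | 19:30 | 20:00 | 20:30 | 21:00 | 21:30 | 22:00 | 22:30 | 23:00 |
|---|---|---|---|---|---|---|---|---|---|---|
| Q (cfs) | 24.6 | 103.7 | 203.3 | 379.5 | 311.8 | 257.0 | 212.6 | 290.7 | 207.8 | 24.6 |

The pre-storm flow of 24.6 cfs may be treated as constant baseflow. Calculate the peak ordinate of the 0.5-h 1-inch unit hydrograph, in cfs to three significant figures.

Direct runoff: 0.0, 79.1, 178.7, 354.9, 287.2, 232.4, 188.0, 266.1, 183.2, 0.0 cfs; ΣQ_DR = 1770 cfs, peak = 354.9 cfs.
Runoff depth d = ΣQ_DR·Δt / A = 1770 × 1800 / (0.548 mi²) = 2.502 in.
The 1-inch UH is the DRH scaled by (1 in)/d, so U_p = 354.9 × 1/2.502 = 142 cfs.

U_p ≈ 142 cfs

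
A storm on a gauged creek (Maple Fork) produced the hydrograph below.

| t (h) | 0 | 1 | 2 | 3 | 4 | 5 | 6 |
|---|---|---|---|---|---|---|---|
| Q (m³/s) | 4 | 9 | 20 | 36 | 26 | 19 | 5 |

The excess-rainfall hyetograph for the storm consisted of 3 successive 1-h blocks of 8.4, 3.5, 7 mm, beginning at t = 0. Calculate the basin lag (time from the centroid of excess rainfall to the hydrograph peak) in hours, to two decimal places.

t_L ≈ 1.57 h

Centroid of excess rainfall: t_c = Σ P_i·t̄_i / ΣP_i = 1.4259 h (block centres at 0.5, 1.5, 2.5 h).
Hydrograph peak occurs at t = 3 h, so basin lag t_L = 3 − 1.4259 = 1.57 h.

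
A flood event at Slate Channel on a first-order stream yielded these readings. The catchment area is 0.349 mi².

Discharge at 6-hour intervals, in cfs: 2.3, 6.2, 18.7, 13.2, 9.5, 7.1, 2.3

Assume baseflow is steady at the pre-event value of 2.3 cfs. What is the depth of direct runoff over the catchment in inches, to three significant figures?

d ≈ 1.15 in

Direct runoff: 0.0, 3.9, 16.4, 10.9, 7.2, 4.8, 0.0 cfs; ΣQ_DR = 43.20 cfs.
V = ΣQ_DR · Δt = 43.20 × 21600 s = 9.331 × 10^5 ft³.
Over A = 0.349 mi², depth = V / A = 1.15 in.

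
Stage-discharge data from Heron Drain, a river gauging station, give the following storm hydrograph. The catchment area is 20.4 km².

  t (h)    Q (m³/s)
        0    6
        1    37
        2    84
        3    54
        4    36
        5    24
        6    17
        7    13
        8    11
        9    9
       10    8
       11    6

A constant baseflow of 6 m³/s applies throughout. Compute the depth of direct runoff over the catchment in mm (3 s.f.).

d ≈ 41.1 mm

Direct runoff: 0.0, 31.0, 78.0, 48.0, 30.0, 18.0, 11.0, 7.0, 5.0, 3.0, 2.0, 0.0 m³/s; ΣQ_DR = 233.0 m³/s.
V = ΣQ_DR · Δt = 233.0 × 3600 s = 8.388 × 10^5 m³.
Over A = 20.4 km², depth = V / A = 41.1 mm.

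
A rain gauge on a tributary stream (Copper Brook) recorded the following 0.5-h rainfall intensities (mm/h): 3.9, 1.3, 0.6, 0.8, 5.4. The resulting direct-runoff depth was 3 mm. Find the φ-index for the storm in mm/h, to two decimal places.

φ ≈ 1.65 mm/h

Only the 2 blocks with intensity above φ contribute runoff: 3.9, 5.4 mm/h.
Σ(I−φ)·Δt = d  ⇒  (3.9+5.4 − 2φ)·0.5 = 3
φ = (9.300 − 3/0.5) / 2 = 1.65 mm/h.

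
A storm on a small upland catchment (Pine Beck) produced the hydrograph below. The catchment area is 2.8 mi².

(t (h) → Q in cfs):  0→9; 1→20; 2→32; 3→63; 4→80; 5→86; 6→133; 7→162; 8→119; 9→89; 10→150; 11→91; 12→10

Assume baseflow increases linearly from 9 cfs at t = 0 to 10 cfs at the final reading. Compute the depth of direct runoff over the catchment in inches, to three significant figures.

Direct runoff: 0.00, 10.92, 22.83, 53.75, 70.67, 76.58, 123.50, 152.42, 109.33, 79.25, 140.17, 81.08, 0.00 cfs; ΣQ_DR = 920.5 cfs.
V = ΣQ_DR · Δt = 920.5 × 3600 s = 3.314 × 10^6 ft³.
Over A = 2.8 mi², depth = V / A = 0.509 in.

d ≈ 0.509 in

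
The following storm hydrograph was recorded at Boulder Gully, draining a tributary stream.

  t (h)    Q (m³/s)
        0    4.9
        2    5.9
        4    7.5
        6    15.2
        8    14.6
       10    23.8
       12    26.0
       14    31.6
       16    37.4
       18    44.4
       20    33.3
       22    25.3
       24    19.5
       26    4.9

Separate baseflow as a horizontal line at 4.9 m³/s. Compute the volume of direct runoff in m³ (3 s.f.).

Direct-runoff ordinates (Q − Q_b): 0.0, 1.0, 2.6, 10.3, 9.7, 18.9, 21.1, 26.7, 32.5, 39.5, 28.4, 20.4, 14.6, 0.0 m³/s.
ΣQ_DR = 225.7 m³/s.
With Δt = 2 h = 7200 s, V = ΣQ_DR · Δt = 225.7 × 7200 = 1.63 × 10^6 m³.

V ≈ 1.63 × 10^6 m³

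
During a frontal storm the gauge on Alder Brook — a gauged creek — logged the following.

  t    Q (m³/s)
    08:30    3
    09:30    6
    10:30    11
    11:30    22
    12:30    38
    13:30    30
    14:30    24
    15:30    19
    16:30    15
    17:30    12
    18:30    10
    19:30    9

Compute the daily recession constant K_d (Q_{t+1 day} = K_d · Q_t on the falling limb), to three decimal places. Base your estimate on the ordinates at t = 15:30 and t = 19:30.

K_d ≈ 0.011

Between t = 15:30 and t = 19:30 the flow falls from 19 to 9 m³/s over 4×1 h = 4 h.
Per-interval ratio K = (9/19)^(1/4) = 0.8296; K_d = K^(24/1) = 0.011.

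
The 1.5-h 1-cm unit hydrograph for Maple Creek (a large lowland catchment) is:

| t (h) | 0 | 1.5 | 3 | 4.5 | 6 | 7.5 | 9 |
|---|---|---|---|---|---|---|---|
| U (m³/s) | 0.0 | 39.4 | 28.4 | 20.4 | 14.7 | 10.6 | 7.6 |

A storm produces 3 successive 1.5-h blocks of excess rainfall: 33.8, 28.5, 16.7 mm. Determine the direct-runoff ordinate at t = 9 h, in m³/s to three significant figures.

Q ≈ 80.4 m³/s

By discrete convolution, Q_j = Σ (P_i / 10 mm) · U_{j−i}.
At t = 9 h (j=6): Q = (33.8/10)·7.6 + (28.5/10)·10.6 + (16.7/10)·14.7 = 80.4 m³/s.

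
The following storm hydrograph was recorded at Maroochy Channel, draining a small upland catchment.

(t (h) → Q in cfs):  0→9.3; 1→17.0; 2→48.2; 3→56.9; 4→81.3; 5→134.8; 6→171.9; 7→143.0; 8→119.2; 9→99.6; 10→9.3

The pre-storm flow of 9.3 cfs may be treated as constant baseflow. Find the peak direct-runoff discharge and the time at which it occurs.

Q_p = 162.6 cfs at t = 6 h

Subtracting baseflow gives direct-runoff ordinates: 0.0, 7.7, 38.9, 47.6, 72.0, 125.5, 162.6, 133.7, 109.9, 90.3, 0.0 cfs.
The maximum is 162.6 cfs, occurring at the reading for t = 6 h.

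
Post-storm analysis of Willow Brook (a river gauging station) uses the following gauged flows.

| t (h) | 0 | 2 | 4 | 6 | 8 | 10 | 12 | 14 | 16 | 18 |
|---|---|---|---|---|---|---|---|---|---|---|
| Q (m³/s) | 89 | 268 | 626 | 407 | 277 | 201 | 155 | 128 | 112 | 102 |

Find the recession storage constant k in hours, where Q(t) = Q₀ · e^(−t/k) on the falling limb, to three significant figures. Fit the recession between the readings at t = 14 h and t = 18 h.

On the falling limb, Q drops from 128 to 102 m³/s between t = 14 h and t = 18 h (Δt = 4 h).
k = −Δt / ln(Q₂/Q₁) = −4 / ln(102/128) = 17.6 h.

k ≈ 17.6 h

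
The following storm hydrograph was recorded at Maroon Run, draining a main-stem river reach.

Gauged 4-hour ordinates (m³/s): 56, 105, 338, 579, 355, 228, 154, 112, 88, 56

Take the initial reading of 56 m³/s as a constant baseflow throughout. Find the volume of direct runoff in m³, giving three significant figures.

V ≈ 2.18 × 10^7 m³

Direct-runoff ordinates (Q − Q_b): 0.0, 49.0, 282.0, 523.0, 299.0, 172.0, 98.0, 56.0, 32.0, 0.0 m³/s.
ΣQ_DR = 1511 m³/s.
With Δt = 4 h = 14400 s, V = ΣQ_DR · Δt = 1511 × 14400 = 2.18 × 10^7 m³.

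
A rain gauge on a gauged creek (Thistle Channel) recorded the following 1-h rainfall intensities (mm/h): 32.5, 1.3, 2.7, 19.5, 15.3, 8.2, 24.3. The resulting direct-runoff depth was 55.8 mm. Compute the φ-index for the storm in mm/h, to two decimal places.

φ ≈ 8.95 mm/h

Only the 4 blocks with intensity above φ contribute runoff: 32.5, 19.5, 15.3, 24.3 mm/h.
Σ(I−φ)·Δt = d  ⇒  (32.5+19.5+15.3+24.3 − 4φ)·1 = 55.8
φ = (91.60 − 55.8/1) / 4 = 8.95 mm/h.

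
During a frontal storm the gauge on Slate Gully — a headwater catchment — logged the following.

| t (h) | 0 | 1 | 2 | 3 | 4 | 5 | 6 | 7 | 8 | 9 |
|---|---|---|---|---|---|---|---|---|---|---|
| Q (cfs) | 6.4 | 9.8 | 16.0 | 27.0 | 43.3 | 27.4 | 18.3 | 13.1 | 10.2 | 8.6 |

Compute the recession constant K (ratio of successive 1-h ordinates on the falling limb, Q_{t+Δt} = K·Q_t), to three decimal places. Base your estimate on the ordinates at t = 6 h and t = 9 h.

Using the recession-limb readings at t = 6 h and t = 9 h: Q falls from 18.3 to 8.6 cfs over 3 intervals.
K = (Q₂/Q₁)^(1/3) = (8.6/18.3)^(1/3) = 0.777.

K ≈ 0.777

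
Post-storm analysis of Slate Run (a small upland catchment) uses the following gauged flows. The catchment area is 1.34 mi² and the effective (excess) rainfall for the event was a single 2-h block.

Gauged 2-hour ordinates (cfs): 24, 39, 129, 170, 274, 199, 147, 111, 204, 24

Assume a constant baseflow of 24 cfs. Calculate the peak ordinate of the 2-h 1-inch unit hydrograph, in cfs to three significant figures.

U_p ≈ 100 cfs

Direct runoff: 0.0, 15.0, 105.0, 146.0, 250.0, 175.0, 123.0, 87.0, 180.0, 0.0 cfs; ΣQ_DR = 1081 cfs, peak = 250.0 cfs.
Runoff depth d = ΣQ_DR·Δt / A = 1081 × 7200 / (1.34 mi²) = 2.500 in.
The 1-inch UH is the DRH scaled by (1 in)/d, so U_p = 250.0 × 1/2.500 = 100 cfs.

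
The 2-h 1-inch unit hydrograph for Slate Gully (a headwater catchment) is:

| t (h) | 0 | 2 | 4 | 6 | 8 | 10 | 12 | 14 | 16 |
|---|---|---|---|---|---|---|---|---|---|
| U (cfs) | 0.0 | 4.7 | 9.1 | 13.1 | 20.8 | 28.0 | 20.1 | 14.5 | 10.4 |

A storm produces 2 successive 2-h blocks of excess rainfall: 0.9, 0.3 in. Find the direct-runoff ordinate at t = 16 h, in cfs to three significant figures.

By discrete convolution, Q_j = Σ (P_i / 1 in) · U_{j−i}.
At t = 16 h (j=8): Q = (0.9/1)·10.4 + (0.3/1)·14.5 = 13.7 cfs.

Q ≈ 13.7 cfs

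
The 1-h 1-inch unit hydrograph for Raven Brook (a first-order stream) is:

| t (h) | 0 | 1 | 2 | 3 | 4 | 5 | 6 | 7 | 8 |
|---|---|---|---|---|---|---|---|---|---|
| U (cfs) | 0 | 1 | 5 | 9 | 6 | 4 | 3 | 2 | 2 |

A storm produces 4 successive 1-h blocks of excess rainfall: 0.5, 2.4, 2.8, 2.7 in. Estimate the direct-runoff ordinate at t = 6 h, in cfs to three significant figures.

By discrete convolution, Q_j = Σ (P_i / 1 in) · U_{j−i}.
At t = 6 h (j=6): Q = (0.5/1)·3 + (2.4/1)·4 + (2.8/1)·6 + (2.7/1)·9 = 52.2 cfs.

Q ≈ 52.2 cfs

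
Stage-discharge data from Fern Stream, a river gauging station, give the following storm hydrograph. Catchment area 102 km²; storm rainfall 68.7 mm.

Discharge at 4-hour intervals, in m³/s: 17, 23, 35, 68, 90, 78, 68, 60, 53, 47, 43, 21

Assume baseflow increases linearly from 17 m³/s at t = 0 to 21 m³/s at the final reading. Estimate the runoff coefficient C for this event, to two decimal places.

C ≈ 0.77

ΣQ_DR = 375.0 m³/s; V = ΣQ_DR·Δt = 5.400 × 10^6 m³.
Runoff depth d = V / A = 52.94 mm.
C = d / P = 52.94 / 68.7 = 0.77.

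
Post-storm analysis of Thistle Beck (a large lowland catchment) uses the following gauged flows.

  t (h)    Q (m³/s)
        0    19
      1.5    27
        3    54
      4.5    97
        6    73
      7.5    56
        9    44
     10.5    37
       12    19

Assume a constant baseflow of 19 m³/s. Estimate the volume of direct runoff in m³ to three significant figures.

V ≈ 1.38 × 10^6 m³

Direct-runoff ordinates (Q − Q_b): 0.0, 8.0, 35.0, 78.0, 54.0, 37.0, 25.0, 18.0, 0.0 m³/s.
ΣQ_DR = 255.0 m³/s.
With Δt = 1.5 h = 5400 s, V = ΣQ_DR · Δt = 255.0 × 5400 = 1.38 × 10^6 m³.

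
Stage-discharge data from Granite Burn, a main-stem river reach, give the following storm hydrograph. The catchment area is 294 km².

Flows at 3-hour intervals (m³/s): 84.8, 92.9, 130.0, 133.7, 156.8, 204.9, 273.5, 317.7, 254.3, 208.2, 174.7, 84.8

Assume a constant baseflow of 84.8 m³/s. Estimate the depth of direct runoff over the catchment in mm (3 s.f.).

Direct runoff: 0.0, 8.1, 45.2, 48.9, 72.0, 120.1, 188.7, 232.9, 169.5, 123.4, 89.9, 0.0 m³/s; ΣQ_DR = 1099 m³/s.
V = ΣQ_DR · Δt = 1099 × 10800 s = 1.187 × 10^7 m³.
Over A = 294 km², depth = V / A = 40.4 mm.

d ≈ 40.4 mm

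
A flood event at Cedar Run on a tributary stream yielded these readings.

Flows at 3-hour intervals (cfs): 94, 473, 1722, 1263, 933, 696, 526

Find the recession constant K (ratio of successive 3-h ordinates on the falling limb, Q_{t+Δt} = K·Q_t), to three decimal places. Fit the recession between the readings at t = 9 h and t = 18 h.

K ≈ 0.747

Using the recession-limb readings at t = 9 h and t = 18 h: Q falls from 1263 to 526 cfs over 3 intervals.
K = (Q₂/Q₁)^(1/3) = (526/1263)^(1/3) = 0.747.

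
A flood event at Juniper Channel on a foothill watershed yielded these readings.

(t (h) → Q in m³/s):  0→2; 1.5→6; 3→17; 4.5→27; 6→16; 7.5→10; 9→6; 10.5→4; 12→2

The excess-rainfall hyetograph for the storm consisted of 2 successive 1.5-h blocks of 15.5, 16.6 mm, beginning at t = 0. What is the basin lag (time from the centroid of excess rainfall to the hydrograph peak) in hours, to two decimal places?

t_L ≈ 2.97 h

Centroid of excess rainfall: t_c = Σ P_i·t̄_i / ΣP_i = 1.5257 h (block centres at 0.75, 2.25 h).
Hydrograph peak occurs at t = 4.5 h, so basin lag t_L = 4.5 − 1.5257 = 2.97 h.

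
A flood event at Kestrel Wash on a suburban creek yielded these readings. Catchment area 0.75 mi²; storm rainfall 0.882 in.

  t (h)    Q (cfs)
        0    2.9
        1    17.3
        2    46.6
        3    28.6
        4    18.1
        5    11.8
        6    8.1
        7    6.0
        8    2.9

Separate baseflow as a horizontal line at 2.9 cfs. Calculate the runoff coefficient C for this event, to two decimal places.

C ≈ 0.27

ΣQ_DR = 116.2 cfs; V = ΣQ_DR·Δt = 4.183 × 10^5 ft³.
Runoff depth d = V / A = 0.2401 in.
C = d / P = 0.2401 / 0.882 = 0.27.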